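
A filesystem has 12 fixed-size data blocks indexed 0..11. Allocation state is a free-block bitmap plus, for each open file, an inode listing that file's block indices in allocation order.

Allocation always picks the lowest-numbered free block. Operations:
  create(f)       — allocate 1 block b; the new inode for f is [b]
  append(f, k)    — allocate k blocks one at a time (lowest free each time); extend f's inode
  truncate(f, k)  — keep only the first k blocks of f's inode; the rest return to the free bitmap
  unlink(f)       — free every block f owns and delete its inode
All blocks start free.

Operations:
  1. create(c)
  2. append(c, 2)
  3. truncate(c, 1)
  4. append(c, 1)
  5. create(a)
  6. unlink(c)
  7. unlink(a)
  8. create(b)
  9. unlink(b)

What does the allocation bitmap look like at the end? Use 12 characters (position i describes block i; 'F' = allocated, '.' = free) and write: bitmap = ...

create(c): bitmap=F........... | c=[0]
append(c, 2): bitmap=FFF......... | c=[0, 1, 2]
truncate(c, 1): bitmap=F........... | c=[0]
append(c, 1): bitmap=FF.......... | c=[0, 1]
create(a): bitmap=FFF......... | a=[2] c=[0, 1]
unlink(c): bitmap=..F......... | a=[2]
unlink(a): bitmap=............ | 
create(b): bitmap=F........... | b=[0]
unlink(b): bitmap=............ | 

bitmap = ............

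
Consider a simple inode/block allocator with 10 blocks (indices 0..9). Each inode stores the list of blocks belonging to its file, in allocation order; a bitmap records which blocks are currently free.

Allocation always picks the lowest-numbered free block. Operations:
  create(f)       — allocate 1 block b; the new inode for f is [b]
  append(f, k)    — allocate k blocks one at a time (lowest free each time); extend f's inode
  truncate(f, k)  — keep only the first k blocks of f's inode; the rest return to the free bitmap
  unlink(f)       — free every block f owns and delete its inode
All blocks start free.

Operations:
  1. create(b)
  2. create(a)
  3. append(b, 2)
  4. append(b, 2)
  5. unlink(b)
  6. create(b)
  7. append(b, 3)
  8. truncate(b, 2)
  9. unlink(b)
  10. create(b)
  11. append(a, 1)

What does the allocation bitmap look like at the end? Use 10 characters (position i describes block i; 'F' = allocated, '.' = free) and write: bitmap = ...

bitmap = FFF.......

create(b): bitmap=F......... | b=[0]
create(a): bitmap=FF........ | a=[1] b=[0]
append(b, 2): bitmap=FFFF...... | a=[1] b=[0, 2, 3]
append(b, 2): bitmap=FFFFFF.... | a=[1] b=[0, 2, 3, 4, 5]
unlink(b): bitmap=.F........ | a=[1]
create(b): bitmap=FF........ | a=[1] b=[0]
append(b, 3): bitmap=FFFFF..... | a=[1] b=[0, 2, 3, 4]
truncate(b, 2): bitmap=FFF....... | a=[1] b=[0, 2]
unlink(b): bitmap=.F........ | a=[1]
create(b): bitmap=FF........ | a=[1] b=[0]
append(a, 1): bitmap=FFF....... | a=[1, 2] b=[0]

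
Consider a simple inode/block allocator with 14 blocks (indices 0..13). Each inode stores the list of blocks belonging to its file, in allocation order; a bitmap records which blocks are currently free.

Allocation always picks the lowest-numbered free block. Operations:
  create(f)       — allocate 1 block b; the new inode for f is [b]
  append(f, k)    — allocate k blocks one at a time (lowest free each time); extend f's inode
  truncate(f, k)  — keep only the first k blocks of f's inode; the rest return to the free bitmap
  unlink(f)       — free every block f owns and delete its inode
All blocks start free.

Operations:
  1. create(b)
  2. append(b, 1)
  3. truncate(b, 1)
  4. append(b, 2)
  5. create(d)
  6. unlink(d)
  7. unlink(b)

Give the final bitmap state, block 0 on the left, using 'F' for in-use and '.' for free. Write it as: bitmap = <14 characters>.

bitmap = ..............

create(b): bitmap=F............. | b=[0]
append(b, 1): bitmap=FF............ | b=[0, 1]
truncate(b, 1): bitmap=F............. | b=[0]
append(b, 2): bitmap=FFF........... | b=[0, 1, 2]
create(d): bitmap=FFFF.......... | b=[0, 1, 2] d=[3]
unlink(d): bitmap=FFF........... | b=[0, 1, 2]
unlink(b): bitmap=.............. | 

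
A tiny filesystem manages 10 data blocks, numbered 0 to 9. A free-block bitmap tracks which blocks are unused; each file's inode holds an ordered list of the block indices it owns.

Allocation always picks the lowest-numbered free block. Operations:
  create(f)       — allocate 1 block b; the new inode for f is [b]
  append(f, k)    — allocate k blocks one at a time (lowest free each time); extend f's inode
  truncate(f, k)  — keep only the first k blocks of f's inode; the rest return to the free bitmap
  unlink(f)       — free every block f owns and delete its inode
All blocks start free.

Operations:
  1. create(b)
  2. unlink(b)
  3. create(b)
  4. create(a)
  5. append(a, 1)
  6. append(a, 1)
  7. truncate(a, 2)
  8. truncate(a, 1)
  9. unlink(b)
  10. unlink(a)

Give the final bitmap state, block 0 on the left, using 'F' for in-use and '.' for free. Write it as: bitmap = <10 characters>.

bitmap = ..........

[1] create(b) — b=0 (map F.........)
[2] unlink(b) —  (map ..........)
[3] create(b) — b=0 (map F.........)
[4] create(a) — a=1 b=0 (map FF........)
[5] append(a, 1) — a=1,2 b=0 (map FFF.......)
[6] append(a, 1) — a=1,2,3 b=0 (map FFFF......)
[7] truncate(a, 2) — a=1,2 b=0 (map FFF.......)
[8] truncate(a, 1) — a=1 b=0 (map FF........)
[9] unlink(b) — a=1 (map .F........)
[10] unlink(a) —  (map ..........)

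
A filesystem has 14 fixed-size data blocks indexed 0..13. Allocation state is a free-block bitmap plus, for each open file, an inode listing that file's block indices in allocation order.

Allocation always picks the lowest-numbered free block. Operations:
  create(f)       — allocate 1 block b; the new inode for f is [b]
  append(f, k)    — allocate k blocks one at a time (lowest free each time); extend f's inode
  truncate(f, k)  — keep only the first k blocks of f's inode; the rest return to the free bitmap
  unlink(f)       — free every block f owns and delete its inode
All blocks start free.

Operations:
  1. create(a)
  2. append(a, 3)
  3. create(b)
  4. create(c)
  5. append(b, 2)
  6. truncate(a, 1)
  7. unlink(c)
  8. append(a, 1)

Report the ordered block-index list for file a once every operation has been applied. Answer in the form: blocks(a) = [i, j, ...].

blocks(a) = [0, 1]

create(a): bitmap=F............. | a=[0]
append(a, 3): bitmap=FFFF.......... | a=[0, 1, 2, 3]
create(b): bitmap=FFFFF......... | a=[0, 1, 2, 3] b=[4]
create(c): bitmap=FFFFFF........ | a=[0, 1, 2, 3] b=[4] c=[5]
append(b, 2): bitmap=FFFFFFFF...... | a=[0, 1, 2, 3] b=[4, 6, 7] c=[5]
truncate(a, 1): bitmap=F...FFFF...... | a=[0] b=[4, 6, 7] c=[5]
unlink(c): bitmap=F...F.FF...... | a=[0] b=[4, 6, 7]
append(a, 1): bitmap=FF..F.FF...... | a=[0, 1] b=[4, 6, 7]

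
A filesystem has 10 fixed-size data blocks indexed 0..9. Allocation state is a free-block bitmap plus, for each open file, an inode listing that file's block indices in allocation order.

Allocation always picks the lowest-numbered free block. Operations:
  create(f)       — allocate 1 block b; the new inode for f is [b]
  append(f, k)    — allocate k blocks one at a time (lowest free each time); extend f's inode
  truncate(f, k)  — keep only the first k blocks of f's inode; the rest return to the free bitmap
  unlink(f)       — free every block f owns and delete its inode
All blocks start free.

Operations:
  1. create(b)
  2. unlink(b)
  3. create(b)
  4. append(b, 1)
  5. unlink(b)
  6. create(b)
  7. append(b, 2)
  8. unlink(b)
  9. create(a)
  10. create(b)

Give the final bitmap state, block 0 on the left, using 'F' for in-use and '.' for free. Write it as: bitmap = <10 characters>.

create(b): bitmap=F......... | b=[0]
unlink(b): bitmap=.......... | 
create(b): bitmap=F......... | b=[0]
append(b, 1): bitmap=FF........ | b=[0, 1]
unlink(b): bitmap=.......... | 
create(b): bitmap=F......... | b=[0]
append(b, 2): bitmap=FFF....... | b=[0, 1, 2]
unlink(b): bitmap=.......... | 
create(a): bitmap=F......... | a=[0]
create(b): bitmap=FF........ | a=[0] b=[1]

bitmap = FF........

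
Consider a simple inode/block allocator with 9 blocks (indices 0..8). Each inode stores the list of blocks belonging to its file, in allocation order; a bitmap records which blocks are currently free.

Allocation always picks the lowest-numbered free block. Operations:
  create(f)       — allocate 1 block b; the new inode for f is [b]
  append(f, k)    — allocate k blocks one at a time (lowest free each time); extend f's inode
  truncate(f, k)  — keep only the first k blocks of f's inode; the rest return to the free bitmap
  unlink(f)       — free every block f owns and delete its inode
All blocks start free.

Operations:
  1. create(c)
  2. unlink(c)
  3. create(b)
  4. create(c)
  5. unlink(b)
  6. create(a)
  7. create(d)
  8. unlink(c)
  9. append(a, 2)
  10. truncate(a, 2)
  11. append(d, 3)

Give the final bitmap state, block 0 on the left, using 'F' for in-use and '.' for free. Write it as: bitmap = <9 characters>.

bitmap = FFFFFF...

[1] create(c) — c=0 (map F........)
[2] unlink(c) —  (map .........)
[3] create(b) — b=0 (map F........)
[4] create(c) — b=0 c=1 (map FF.......)
[5] unlink(b) — c=1 (map .F.......)
[6] create(a) — a=0 c=1 (map FF.......)
[7] create(d) — a=0 c=1 d=2 (map FFF......)
[8] unlink(c) — a=0 d=2 (map F.F......)
[9] append(a, 2) — a=0,1,3 d=2 (map FFFF.....)
[10] truncate(a, 2) — a=0,1 d=2 (map FFF......)
[11] append(d, 3) — a=0,1 d=2,3,4,5 (map FFFFFF...)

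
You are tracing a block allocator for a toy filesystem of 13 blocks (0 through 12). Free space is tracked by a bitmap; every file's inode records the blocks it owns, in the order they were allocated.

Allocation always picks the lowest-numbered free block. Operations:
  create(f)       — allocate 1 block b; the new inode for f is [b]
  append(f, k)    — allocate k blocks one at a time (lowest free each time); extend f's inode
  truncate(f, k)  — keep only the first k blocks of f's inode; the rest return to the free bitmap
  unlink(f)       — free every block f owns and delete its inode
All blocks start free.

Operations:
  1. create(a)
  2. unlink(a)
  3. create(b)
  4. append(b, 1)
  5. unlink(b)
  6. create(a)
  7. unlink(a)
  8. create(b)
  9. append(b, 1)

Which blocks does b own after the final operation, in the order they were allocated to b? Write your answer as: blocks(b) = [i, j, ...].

blocks(b) = [0, 1]

create(a): bitmap=F............ | a=[0]
unlink(a): bitmap=............. | 
create(b): bitmap=F............ | b=[0]
append(b, 1): bitmap=FF........... | b=[0, 1]
unlink(b): bitmap=............. | 
create(a): bitmap=F............ | a=[0]
unlink(a): bitmap=............. | 
create(b): bitmap=F............ | b=[0]
append(b, 1): bitmap=FF........... | b=[0, 1]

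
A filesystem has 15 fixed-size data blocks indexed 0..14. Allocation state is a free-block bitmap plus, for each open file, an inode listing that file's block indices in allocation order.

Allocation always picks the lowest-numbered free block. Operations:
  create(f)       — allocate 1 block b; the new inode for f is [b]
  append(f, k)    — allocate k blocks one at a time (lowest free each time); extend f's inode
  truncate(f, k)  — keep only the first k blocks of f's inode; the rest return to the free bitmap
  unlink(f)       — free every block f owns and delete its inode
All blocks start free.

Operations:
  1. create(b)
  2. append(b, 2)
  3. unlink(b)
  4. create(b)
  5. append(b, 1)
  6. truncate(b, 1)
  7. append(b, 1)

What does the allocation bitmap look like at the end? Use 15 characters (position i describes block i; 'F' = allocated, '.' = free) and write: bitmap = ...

create(b): bitmap=F.............. | b=[0]
append(b, 2): bitmap=FFF............ | b=[0, 1, 2]
unlink(b): bitmap=............... | 
create(b): bitmap=F.............. | b=[0]
append(b, 1): bitmap=FF............. | b=[0, 1]
truncate(b, 1): bitmap=F.............. | b=[0]
append(b, 1): bitmap=FF............. | b=[0, 1]

bitmap = FF.............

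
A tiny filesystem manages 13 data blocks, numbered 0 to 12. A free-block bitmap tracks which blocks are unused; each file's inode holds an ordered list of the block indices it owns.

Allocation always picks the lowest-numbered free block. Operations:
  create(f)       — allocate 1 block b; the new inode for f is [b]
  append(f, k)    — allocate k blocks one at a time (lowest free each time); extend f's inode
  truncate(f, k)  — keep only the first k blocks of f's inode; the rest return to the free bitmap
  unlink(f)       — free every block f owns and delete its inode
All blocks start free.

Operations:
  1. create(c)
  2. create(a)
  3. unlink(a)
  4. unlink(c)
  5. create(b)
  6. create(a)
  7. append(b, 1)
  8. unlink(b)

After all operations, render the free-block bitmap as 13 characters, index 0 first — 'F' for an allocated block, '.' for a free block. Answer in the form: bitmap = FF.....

after create(c) → c:[0]  free=[F............]
after create(a) → a:[1], c:[0]  free=[FF...........]
after unlink(a) → c:[0]  free=[F............]
after unlink(c) →   free=[.............]
after create(b) → b:[0]  free=[F............]
after create(a) → a:[1], b:[0]  free=[FF...........]
after append(b, 1) → a:[1], b:[0, 2]  free=[FFF..........]
after unlink(b) → a:[1]  free=[.F...........]

bitmap = .F...........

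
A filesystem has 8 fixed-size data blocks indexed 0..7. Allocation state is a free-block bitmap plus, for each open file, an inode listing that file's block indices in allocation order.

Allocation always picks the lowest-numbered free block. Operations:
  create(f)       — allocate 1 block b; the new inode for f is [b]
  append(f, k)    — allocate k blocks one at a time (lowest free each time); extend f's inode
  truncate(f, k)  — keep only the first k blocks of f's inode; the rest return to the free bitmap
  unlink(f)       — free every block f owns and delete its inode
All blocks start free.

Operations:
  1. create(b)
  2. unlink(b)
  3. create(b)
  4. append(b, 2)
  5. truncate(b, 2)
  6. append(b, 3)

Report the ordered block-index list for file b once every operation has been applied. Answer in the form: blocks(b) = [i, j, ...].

  1. create(b)  ⇒  F.......  {b→[0]}
  2. unlink(b)  ⇒  ........  {}
  3. create(b)  ⇒  F.......  {b→[0]}
  4. append(b, 2)  ⇒  FFF.....  {b→[0, 1, 2]}
  5. truncate(b, 2)  ⇒  FF......  {b→[0, 1]}
  6. append(b, 3)  ⇒  FFFFF...  {b→[0, 1, 2, 3, 4]}

blocks(b) = [0, 1, 2, 3, 4]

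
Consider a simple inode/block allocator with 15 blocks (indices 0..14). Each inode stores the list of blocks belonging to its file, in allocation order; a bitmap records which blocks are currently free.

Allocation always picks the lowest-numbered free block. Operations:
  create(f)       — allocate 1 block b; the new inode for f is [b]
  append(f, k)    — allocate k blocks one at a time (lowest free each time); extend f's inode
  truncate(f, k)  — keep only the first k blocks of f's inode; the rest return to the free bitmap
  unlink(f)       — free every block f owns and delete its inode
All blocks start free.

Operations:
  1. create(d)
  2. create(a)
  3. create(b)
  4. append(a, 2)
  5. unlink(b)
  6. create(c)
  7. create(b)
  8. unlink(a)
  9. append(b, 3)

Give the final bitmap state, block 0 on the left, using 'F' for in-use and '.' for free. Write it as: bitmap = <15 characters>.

bitmap = FFFFFF.........

after create(d) → d:[0]  free=[F..............]
after create(a) → a:[1], d:[0]  free=[FF.............]
after create(b) → a:[1], b:[2], d:[0]  free=[FFF............]
after append(a, 2) → a:[1, 3, 4], b:[2], d:[0]  free=[FFFFF..........]
after unlink(b) → a:[1, 3, 4], d:[0]  free=[FF.FF..........]
after create(c) → a:[1, 3, 4], c:[2], d:[0]  free=[FFFFF..........]
after create(b) → a:[1, 3, 4], b:[5], c:[2], d:[0]  free=[FFFFFF.........]
after unlink(a) → b:[5], c:[2], d:[0]  free=[F.F..F.........]
after append(b, 3) → b:[5, 1, 3, 4], c:[2], d:[0]  free=[FFFFFF.........]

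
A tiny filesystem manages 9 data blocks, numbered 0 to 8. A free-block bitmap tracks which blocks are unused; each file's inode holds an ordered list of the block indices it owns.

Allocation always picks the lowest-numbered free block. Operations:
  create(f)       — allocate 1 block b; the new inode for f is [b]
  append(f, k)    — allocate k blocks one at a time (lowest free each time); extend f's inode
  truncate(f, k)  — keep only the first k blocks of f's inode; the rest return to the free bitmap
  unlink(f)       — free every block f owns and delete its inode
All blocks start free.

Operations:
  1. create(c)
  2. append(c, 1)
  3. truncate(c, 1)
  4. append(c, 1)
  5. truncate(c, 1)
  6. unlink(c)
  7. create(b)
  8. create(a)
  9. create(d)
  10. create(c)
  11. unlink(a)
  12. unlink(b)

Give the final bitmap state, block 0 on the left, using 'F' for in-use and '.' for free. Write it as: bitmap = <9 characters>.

  1. create(c)  ⇒  F........  {c→[0]}
  2. append(c, 1)  ⇒  FF.......  {c→[0, 1]}
  3. truncate(c, 1)  ⇒  F........  {c→[0]}
  4. append(c, 1)  ⇒  FF.......  {c→[0, 1]}
  5. truncate(c, 1)  ⇒  F........  {c→[0]}
  6. unlink(c)  ⇒  .........  {}
  7. create(b)  ⇒  F........  {b→[0]}
  8. create(a)  ⇒  FF.......  {a→[1]; b→[0]}
  9. create(d)  ⇒  FFF......  {a→[1]; b→[0]; d→[2]}
  10. create(c)  ⇒  FFFF.....  {a→[1]; b→[0]; c→[3]; d→[2]}
  11. unlink(a)  ⇒  F.FF.....  {b→[0]; c→[3]; d→[2]}
  12. unlink(b)  ⇒  ..FF.....  {c→[3]; d→[2]}

bitmap = ..FF.....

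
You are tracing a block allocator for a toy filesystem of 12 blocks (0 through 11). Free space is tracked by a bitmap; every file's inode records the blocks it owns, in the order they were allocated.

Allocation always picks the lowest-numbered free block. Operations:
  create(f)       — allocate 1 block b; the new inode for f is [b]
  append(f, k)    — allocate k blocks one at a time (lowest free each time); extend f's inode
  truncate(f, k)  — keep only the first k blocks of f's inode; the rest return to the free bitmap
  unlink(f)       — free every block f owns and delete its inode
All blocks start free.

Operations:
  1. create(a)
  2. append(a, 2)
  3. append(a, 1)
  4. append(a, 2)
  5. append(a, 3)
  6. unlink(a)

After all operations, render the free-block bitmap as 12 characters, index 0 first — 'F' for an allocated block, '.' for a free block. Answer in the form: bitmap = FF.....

after create(a) → a:[0]  free=[F...........]
after append(a, 2) → a:[0, 1, 2]  free=[FFF.........]
after append(a, 1) → a:[0, 1, 2, 3]  free=[FFFF........]
after append(a, 2) → a:[0, 1, 2, 3, 4, 5]  free=[FFFFFF......]
after append(a, 3) → a:[0, 1, 2, 3, 4, 5, 6, 7, 8]  free=[FFFFFFFFF...]
after unlink(a) →   free=[............]

bitmap = ............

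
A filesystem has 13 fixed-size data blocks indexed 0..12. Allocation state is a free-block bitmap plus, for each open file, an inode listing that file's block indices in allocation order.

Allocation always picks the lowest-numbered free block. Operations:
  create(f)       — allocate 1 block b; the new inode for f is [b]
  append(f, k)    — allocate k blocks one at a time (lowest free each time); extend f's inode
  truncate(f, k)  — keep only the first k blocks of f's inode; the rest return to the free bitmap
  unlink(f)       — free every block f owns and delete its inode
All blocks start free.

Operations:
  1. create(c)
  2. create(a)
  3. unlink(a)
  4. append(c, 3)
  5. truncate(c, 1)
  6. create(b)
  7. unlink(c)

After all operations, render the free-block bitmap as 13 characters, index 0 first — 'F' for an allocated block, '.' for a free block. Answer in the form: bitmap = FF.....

create(c): bitmap=F............ | c=[0]
create(a): bitmap=FF........... | a=[1] c=[0]
unlink(a): bitmap=F............ | c=[0]
append(c, 3): bitmap=FFFF......... | c=[0, 1, 2, 3]
truncate(c, 1): bitmap=F............ | c=[0]
create(b): bitmap=FF........... | b=[1] c=[0]
unlink(c): bitmap=.F........... | b=[1]

bitmap = .F...........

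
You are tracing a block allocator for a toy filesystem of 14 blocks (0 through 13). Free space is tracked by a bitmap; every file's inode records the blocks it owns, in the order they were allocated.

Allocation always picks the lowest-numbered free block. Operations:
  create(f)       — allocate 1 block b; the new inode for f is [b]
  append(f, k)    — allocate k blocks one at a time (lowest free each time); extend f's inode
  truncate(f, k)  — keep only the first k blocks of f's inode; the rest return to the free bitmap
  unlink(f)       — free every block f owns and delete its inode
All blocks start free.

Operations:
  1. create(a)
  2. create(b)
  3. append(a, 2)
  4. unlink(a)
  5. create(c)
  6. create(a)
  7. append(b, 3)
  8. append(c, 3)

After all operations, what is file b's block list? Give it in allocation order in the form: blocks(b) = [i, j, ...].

blocks(b) = [1, 3, 4, 5]

[1] create(a) — a=0 (map F.............)
[2] create(b) — a=0 b=1 (map FF............)
[3] append(a, 2) — a=0,2,3 b=1 (map FFFF..........)
[4] unlink(a) — b=1 (map .F............)
[5] create(c) — b=1 c=0 (map FF............)
[6] create(a) — a=2 b=1 c=0 (map FFF...........)
[7] append(b, 3) — a=2 b=1,3,4,5 c=0 (map FFFFFF........)
[8] append(c, 3) — a=2 b=1,3,4,5 c=0,6,7,8 (map FFFFFFFFF.....)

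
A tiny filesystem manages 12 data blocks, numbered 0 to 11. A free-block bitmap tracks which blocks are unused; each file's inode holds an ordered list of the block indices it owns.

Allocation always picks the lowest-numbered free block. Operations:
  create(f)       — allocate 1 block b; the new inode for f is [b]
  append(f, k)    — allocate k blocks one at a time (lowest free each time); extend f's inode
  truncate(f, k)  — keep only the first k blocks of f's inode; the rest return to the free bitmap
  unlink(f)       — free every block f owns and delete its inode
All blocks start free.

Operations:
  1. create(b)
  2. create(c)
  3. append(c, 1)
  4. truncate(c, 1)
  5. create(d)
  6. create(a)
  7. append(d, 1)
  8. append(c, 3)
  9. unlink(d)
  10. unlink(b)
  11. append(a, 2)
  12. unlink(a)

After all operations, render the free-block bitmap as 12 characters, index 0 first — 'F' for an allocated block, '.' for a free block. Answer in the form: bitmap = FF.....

after create(b) → b:[0]  free=[F...........]
after create(c) → b:[0], c:[1]  free=[FF..........]
after append(c, 1) → b:[0], c:[1, 2]  free=[FFF.........]
after truncate(c, 1) → b:[0], c:[1]  free=[FF..........]
after create(d) → b:[0], c:[1], d:[2]  free=[FFF.........]
after create(a) → a:[3], b:[0], c:[1], d:[2]  free=[FFFF........]
after append(d, 1) → a:[3], b:[0], c:[1], d:[2, 4]  free=[FFFFF.......]
after append(c, 3) → a:[3], b:[0], c:[1, 5, 6, 7], d:[2, 4]  free=[FFFFFFFF....]
after unlink(d) → a:[3], b:[0], c:[1, 5, 6, 7]  free=[FF.F.FFF....]
after unlink(b) → a:[3], c:[1, 5, 6, 7]  free=[.F.F.FFF....]
after append(a, 2) → a:[3, 0, 2], c:[1, 5, 6, 7]  free=[FFFF.FFF....]
after unlink(a) → c:[1, 5, 6, 7]  free=[.F...FFF....]

bitmap = .F...FFF....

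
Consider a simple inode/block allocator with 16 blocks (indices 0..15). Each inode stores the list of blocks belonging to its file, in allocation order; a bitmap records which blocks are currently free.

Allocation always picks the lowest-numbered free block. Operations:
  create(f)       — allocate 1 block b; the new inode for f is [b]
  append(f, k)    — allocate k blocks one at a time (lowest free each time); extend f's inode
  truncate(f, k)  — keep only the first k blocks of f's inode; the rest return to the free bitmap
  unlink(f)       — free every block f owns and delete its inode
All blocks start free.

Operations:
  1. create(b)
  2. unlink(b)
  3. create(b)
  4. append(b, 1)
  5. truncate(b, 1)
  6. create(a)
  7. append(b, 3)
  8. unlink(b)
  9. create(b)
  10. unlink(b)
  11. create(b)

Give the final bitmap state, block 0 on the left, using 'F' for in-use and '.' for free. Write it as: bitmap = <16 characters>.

bitmap = FF..............

  1. create(b)  ⇒  F...............  {b→[0]}
  2. unlink(b)  ⇒  ................  {}
  3. create(b)  ⇒  F...............  {b→[0]}
  4. append(b, 1)  ⇒  FF..............  {b→[0, 1]}
  5. truncate(b, 1)  ⇒  F...............  {b→[0]}
  6. create(a)  ⇒  FF..............  {a→[1]; b→[0]}
  7. append(b, 3)  ⇒  FFFFF...........  {a→[1]; b→[0, 2, 3, 4]}
  8. unlink(b)  ⇒  .F..............  {a→[1]}
  9. create(b)  ⇒  FF..............  {a→[1]; b→[0]}
  10. unlink(b)  ⇒  .F..............  {a→[1]}
  11. create(b)  ⇒  FF..............  {a→[1]; b→[0]}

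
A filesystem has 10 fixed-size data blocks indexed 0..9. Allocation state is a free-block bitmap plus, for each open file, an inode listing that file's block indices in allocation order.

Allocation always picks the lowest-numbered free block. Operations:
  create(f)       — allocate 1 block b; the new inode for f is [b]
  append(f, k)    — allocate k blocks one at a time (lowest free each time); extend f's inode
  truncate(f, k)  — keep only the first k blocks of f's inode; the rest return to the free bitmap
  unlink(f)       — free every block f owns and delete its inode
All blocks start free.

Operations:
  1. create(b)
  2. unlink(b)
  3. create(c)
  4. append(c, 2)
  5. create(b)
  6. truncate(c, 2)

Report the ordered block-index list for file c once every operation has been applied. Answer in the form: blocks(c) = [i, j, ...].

blocks(c) = [0, 1]

[1] create(b) — b=0 (map F.........)
[2] unlink(b) —  (map ..........)
[3] create(c) — c=0 (map F.........)
[4] append(c, 2) — c=0,1,2 (map FFF.......)
[5] create(b) — b=3 c=0,1,2 (map FFFF......)
[6] truncate(c, 2) — b=3 c=0,1 (map FF.F......)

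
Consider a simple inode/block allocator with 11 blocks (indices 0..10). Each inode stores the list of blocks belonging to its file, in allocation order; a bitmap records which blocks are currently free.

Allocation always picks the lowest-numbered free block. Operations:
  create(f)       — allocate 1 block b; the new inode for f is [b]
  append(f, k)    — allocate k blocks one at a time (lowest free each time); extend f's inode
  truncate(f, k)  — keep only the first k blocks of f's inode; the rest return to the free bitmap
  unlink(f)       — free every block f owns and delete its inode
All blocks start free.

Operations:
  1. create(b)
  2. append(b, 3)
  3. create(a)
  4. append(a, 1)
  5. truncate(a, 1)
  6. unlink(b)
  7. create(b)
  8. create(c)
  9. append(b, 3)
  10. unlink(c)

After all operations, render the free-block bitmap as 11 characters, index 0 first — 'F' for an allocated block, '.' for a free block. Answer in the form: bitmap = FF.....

bitmap = F.FFFF.....

  1. create(b)  ⇒  F..........  {b→[0]}
  2. append(b, 3)  ⇒  FFFF.......  {b→[0, 1, 2, 3]}
  3. create(a)  ⇒  FFFFF......  {a→[4]; b→[0, 1, 2, 3]}
  4. append(a, 1)  ⇒  FFFFFF.....  {a→[4, 5]; b→[0, 1, 2, 3]}
  5. truncate(a, 1)  ⇒  FFFFF......  {a→[4]; b→[0, 1, 2, 3]}
  6. unlink(b)  ⇒  ....F......  {a→[4]}
  7. create(b)  ⇒  F...F......  {a→[4]; b→[0]}
  8. create(c)  ⇒  FF..F......  {a→[4]; b→[0]; c→[1]}
  9. append(b, 3)  ⇒  FFFFFF.....  {a→[4]; b→[0, 2, 3, 5]; c→[1]}
  10. unlink(c)  ⇒  F.FFFF.....  {a→[4]; b→[0, 2, 3, 5]}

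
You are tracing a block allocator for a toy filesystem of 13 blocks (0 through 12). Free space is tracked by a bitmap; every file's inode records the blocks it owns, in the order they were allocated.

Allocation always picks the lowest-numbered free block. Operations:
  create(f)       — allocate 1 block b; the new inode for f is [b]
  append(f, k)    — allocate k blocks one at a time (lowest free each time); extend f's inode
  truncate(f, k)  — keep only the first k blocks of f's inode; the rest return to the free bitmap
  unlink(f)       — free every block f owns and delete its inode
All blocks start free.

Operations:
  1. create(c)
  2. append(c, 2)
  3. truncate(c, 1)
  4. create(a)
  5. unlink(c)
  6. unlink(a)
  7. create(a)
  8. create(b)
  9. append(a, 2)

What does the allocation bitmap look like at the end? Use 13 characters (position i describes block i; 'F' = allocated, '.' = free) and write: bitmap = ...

[1] create(c) — c=0 (map F............)
[2] append(c, 2) — c=0,1,2 (map FFF..........)
[3] truncate(c, 1) — c=0 (map F............)
[4] create(a) — a=1 c=0 (map FF...........)
[5] unlink(c) — a=1 (map .F...........)
[6] unlink(a) —  (map .............)
[7] create(a) — a=0 (map F............)
[8] create(b) — a=0 b=1 (map FF...........)
[9] append(a, 2) — a=0,2,3 b=1 (map FFFF.........)

bitmap = FFFF.........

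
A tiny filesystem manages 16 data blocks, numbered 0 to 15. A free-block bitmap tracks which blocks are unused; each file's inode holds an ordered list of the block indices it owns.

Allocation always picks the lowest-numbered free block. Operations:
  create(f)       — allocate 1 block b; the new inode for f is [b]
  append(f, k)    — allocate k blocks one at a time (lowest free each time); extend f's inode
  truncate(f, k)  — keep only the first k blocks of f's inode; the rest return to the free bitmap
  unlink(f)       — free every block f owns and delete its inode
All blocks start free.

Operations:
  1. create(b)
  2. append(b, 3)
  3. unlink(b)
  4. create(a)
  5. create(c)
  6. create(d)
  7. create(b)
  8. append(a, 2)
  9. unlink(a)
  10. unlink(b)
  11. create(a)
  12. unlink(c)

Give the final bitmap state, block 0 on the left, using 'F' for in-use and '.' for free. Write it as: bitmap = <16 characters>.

bitmap = F.F.............

[1] create(b) — b=0 (map F...............)
[2] append(b, 3) — b=0,1,2,3 (map FFFF............)
[3] unlink(b) —  (map ................)
[4] create(a) — a=0 (map F...............)
[5] create(c) — a=0 c=1 (map FF..............)
[6] create(d) — a=0 c=1 d=2 (map FFF.............)
[7] create(b) — a=0 b=3 c=1 d=2 (map FFFF............)
[8] append(a, 2) — a=0,4,5 b=3 c=1 d=2 (map FFFFFF..........)
[9] unlink(a) — b=3 c=1 d=2 (map .FFF............)
[10] unlink(b) — c=1 d=2 (map .FF.............)
[11] create(a) — a=0 c=1 d=2 (map FFF.............)
[12] unlink(c) — a=0 d=2 (map F.F.............)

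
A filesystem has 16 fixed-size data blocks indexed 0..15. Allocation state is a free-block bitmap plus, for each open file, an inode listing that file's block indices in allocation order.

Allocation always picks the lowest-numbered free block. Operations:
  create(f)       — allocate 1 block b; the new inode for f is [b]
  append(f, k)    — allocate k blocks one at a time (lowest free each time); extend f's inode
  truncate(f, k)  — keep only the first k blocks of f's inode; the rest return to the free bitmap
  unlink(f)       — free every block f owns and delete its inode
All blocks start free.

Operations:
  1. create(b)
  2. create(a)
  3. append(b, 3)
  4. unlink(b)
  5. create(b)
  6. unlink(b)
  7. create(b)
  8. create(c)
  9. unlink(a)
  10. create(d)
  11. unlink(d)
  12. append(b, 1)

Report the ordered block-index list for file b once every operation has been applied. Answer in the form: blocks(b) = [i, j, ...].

[1] create(b) — b=0 (map F...............)
[2] create(a) — a=1 b=0 (map FF..............)
[3] append(b, 3) — a=1 b=0,2,3,4 (map FFFFF...........)
[4] unlink(b) — a=1 (map .F..............)
[5] create(b) — a=1 b=0 (map FF..............)
[6] unlink(b) — a=1 (map .F..............)
[7] create(b) — a=1 b=0 (map FF..............)
[8] create(c) — a=1 b=0 c=2 (map FFF.............)
[9] unlink(a) — b=0 c=2 (map F.F.............)
[10] create(d) — b=0 c=2 d=1 (map FFF.............)
[11] unlink(d) — b=0 c=2 (map F.F.............)
[12] append(b, 1) — b=0,1 c=2 (map FFF.............)

blocks(b) = [0, 1]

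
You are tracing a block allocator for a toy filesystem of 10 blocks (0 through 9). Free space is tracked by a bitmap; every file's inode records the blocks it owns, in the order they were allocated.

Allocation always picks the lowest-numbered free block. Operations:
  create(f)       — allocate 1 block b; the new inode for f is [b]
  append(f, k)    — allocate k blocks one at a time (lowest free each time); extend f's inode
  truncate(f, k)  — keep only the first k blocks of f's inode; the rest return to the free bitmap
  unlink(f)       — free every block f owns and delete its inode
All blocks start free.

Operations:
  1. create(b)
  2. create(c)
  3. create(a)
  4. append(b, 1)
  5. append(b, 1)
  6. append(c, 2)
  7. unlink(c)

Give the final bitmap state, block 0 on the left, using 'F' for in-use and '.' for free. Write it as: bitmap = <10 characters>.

bitmap = F.FFF.....

after create(b) → b:[0]  free=[F.........]
after create(c) → b:[0], c:[1]  free=[FF........]
after create(a) → a:[2], b:[0], c:[1]  free=[FFF.......]
after append(b, 1) → a:[2], b:[0, 3], c:[1]  free=[FFFF......]
after append(b, 1) → a:[2], b:[0, 3, 4], c:[1]  free=[FFFFF.....]
after append(c, 2) → a:[2], b:[0, 3, 4], c:[1, 5, 6]  free=[FFFFFFF...]
after unlink(c) → a:[2], b:[0, 3, 4]  free=[F.FFF.....]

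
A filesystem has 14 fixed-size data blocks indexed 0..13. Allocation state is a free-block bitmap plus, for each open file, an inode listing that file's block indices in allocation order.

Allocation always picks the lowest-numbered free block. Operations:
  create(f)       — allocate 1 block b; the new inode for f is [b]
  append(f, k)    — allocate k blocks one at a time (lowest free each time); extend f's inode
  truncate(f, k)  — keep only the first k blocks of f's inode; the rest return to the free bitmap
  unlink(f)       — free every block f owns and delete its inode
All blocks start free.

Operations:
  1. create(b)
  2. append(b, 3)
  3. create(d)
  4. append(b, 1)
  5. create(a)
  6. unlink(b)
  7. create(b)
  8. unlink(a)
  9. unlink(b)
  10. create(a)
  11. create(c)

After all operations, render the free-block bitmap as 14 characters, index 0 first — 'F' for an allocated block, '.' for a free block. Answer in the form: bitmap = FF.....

after create(b) → b:[0]  free=[F.............]
after append(b, 3) → b:[0, 1, 2, 3]  free=[FFFF..........]
after create(d) → b:[0, 1, 2, 3], d:[4]  free=[FFFFF.........]
after append(b, 1) → b:[0, 1, 2, 3, 5], d:[4]  free=[FFFFFF........]
after create(a) → a:[6], b:[0, 1, 2, 3, 5], d:[4]  free=[FFFFFFF.......]
after unlink(b) → a:[6], d:[4]  free=[....F.F.......]
after create(b) → a:[6], b:[0], d:[4]  free=[F...F.F.......]
after unlink(a) → b:[0], d:[4]  free=[F...F.........]
after unlink(b) → d:[4]  free=[....F.........]
after create(a) → a:[0], d:[4]  free=[F...F.........]
after create(c) → a:[0], c:[1], d:[4]  free=[FF..F.........]

bitmap = FF..F.........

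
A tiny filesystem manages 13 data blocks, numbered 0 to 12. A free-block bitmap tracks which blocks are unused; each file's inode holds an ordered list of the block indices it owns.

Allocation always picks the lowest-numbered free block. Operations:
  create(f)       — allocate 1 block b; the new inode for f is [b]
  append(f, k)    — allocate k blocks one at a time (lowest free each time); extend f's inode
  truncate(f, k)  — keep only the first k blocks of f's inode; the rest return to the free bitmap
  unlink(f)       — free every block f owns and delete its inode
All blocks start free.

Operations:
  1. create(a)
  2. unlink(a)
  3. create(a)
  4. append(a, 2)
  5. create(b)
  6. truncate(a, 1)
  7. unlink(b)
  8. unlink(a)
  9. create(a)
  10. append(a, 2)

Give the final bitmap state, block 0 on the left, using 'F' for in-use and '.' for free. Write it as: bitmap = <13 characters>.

bitmap = FFF..........

  1. create(a)  ⇒  F............  {a→[0]}
  2. unlink(a)  ⇒  .............  {}
  3. create(a)  ⇒  F............  {a→[0]}
  4. append(a, 2)  ⇒  FFF..........  {a→[0, 1, 2]}
  5. create(b)  ⇒  FFFF.........  {a→[0, 1, 2]; b→[3]}
  6. truncate(a, 1)  ⇒  F..F.........  {a→[0]; b→[3]}
  7. unlink(b)  ⇒  F............  {a→[0]}
  8. unlink(a)  ⇒  .............  {}
  9. create(a)  ⇒  F............  {a→[0]}
  10. append(a, 2)  ⇒  FFF..........  {a→[0, 1, 2]}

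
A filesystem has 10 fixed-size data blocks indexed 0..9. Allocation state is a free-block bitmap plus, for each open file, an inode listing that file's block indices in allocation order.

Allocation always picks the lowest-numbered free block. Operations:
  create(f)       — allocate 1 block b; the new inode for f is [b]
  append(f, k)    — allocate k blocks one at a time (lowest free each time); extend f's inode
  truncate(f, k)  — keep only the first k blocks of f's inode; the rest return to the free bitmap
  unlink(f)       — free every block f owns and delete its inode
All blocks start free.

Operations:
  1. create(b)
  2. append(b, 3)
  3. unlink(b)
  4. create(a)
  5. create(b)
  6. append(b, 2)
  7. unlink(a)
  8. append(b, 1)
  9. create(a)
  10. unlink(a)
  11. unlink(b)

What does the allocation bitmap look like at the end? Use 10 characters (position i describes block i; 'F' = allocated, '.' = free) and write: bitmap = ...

create(b): bitmap=F......... | b=[0]
append(b, 3): bitmap=FFFF...... | b=[0, 1, 2, 3]
unlink(b): bitmap=.......... | 
create(a): bitmap=F......... | a=[0]
create(b): bitmap=FF........ | a=[0] b=[1]
append(b, 2): bitmap=FFFF...... | a=[0] b=[1, 2, 3]
unlink(a): bitmap=.FFF...... | b=[1, 2, 3]
append(b, 1): bitmap=FFFF...... | b=[1, 2, 3, 0]
create(a): bitmap=FFFFF..... | a=[4] b=[1, 2, 3, 0]
unlink(a): bitmap=FFFF...... | b=[1, 2, 3, 0]
unlink(b): bitmap=.......... | 

bitmap = ..........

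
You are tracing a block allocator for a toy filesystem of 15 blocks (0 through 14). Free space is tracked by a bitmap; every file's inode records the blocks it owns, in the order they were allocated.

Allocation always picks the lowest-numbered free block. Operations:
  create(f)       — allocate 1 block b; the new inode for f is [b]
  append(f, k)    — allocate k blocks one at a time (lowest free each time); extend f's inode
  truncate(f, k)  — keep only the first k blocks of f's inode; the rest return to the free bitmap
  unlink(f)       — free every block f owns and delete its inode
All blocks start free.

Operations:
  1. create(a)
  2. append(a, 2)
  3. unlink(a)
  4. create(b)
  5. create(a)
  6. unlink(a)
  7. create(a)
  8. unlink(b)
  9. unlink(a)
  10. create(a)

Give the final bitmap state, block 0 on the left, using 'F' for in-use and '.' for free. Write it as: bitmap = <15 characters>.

create(a): bitmap=F.............. | a=[0]
append(a, 2): bitmap=FFF............ | a=[0, 1, 2]
unlink(a): bitmap=............... | 
create(b): bitmap=F.............. | b=[0]
create(a): bitmap=FF............. | a=[1] b=[0]
unlink(a): bitmap=F.............. | b=[0]
create(a): bitmap=FF............. | a=[1] b=[0]
unlink(b): bitmap=.F............. | a=[1]
unlink(a): bitmap=............... | 
create(a): bitmap=F.............. | a=[0]

bitmap = F..............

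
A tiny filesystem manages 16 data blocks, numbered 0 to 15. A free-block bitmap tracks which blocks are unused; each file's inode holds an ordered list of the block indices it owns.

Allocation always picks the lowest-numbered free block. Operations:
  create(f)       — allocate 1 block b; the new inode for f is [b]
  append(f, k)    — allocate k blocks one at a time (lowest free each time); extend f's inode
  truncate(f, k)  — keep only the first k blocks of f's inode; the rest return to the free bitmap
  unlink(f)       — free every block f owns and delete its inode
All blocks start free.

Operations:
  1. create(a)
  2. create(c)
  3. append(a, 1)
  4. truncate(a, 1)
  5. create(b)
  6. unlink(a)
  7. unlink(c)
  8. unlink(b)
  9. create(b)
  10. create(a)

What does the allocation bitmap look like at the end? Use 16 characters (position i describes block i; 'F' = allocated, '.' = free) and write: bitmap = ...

bitmap = FF..............

[1] create(a) — a=0 (map F...............)
[2] create(c) — a=0 c=1 (map FF..............)
[3] append(a, 1) — a=0,2 c=1 (map FFF.............)
[4] truncate(a, 1) — a=0 c=1 (map FF..............)
[5] create(b) — a=0 b=2 c=1 (map FFF.............)
[6] unlink(a) — b=2 c=1 (map .FF.............)
[7] unlink(c) — b=2 (map ..F.............)
[8] unlink(b) —  (map ................)
[9] create(b) — b=0 (map F...............)
[10] create(a) — a=1 b=0 (map FF..............)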